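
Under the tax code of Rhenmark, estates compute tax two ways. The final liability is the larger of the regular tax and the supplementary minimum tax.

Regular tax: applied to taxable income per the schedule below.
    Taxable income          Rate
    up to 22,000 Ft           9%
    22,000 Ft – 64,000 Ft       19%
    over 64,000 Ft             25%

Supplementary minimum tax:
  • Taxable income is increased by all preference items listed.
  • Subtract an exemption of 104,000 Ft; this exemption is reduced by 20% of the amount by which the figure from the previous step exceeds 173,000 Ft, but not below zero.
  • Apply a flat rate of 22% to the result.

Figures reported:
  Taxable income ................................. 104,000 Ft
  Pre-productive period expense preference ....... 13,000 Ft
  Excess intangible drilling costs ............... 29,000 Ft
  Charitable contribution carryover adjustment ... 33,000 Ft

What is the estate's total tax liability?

Regular tax:
  22,000 Ft × 9% = 1,980 Ft
  42,000 Ft × 19% = 7,980 Ft
  40,000 Ft × 25% = 10,000 Ft
  → 19,960 Ft

Supplementary minimum tax:
  Adjusted income: 104,000 Ft + 13,000 Ft + 29,000 Ft + 33,000 Ft = 179,000 Ft
  Exemption: 104,000 Ft − 20% × (179,000 Ft − 173,000 Ft) = 104,000 Ft − 1,200 Ft = 102,800 Ft
  Base: 179,000 Ft − 102,800 Ft = 76,200 Ft
  76,200 Ft × 22% = 16,764 Ft

19,960 Ft > 16,764 Ft, so the regular tax governs.

19,960 Ft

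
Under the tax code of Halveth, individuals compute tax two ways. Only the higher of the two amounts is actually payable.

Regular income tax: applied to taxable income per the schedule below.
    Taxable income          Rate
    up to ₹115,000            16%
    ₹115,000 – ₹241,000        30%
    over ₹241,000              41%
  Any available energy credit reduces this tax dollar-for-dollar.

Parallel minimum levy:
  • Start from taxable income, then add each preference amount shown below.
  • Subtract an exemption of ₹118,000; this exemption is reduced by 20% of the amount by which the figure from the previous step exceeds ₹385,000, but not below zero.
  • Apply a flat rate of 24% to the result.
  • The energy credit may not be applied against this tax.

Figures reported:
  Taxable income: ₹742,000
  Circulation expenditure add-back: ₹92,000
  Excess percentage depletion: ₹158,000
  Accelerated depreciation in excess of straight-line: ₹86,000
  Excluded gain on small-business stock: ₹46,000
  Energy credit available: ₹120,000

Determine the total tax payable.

Regular income tax:
  ₹115,000 × 16% = ₹18,400
  ₹126,000 × 30% = ₹37,800
  ₹501,000 × 41% = ₹205,410
  → ₹261,610
  Less energy credit ₹120,000 → ₹141,610

Parallel minimum levy:
  Adjusted income: ₹742,000 + ₹92,000 + ₹158,000 + ₹86,000 + ₹46,000 = ₹1,124,000
  Exemption: 20% × (₹1,124,000 − ₹385,000) = ₹147,800 ≥ ₹118,000, so the exemption is fully phased out
  Base: ₹1,124,000 − ₹0 = ₹1,124,000
  ₹1,124,000 × 24% = ₹269,760

₹269,760 > ₹141,610, so the parallel minimum levy is the binding amount.

₹269,760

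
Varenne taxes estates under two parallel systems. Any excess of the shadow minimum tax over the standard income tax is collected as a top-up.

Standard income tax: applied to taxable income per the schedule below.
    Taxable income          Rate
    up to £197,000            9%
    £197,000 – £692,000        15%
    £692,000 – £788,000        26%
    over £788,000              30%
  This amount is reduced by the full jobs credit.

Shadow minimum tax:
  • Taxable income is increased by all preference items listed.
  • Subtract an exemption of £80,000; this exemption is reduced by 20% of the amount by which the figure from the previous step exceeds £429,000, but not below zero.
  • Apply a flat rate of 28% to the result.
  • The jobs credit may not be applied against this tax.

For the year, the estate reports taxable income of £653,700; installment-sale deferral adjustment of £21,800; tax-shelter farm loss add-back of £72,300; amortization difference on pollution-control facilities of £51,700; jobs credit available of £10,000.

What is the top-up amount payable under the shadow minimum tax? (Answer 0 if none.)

£145,973

Standard income tax:
  £197,000 × 9% = £17,730
  £456,700 × 15% = £68,505
  → £86,235
  Less jobs credit £10,000 → £76,235

Shadow minimum tax:
  Adjusted income: £653,700 + £21,800 + £72,300 + £51,700 = £799,500
  Exemption: £80,000 − 20% × (£799,500 − £429,000) = £80,000 − £74,100 = £5,900
  Base: £799,500 − £5,900 = £793,600
  £793,600 × 28% = £222,208

Excess of shadow minimum tax over standard income tax: £222,208 − £76,235 = £145,973.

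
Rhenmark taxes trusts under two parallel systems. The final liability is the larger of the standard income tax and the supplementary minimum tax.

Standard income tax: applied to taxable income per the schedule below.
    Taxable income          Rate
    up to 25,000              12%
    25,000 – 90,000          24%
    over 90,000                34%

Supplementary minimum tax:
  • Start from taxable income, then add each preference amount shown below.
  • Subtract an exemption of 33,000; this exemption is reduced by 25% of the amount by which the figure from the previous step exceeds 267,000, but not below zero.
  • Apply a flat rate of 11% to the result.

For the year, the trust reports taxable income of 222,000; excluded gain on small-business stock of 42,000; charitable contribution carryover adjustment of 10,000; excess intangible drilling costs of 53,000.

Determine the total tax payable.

63,480

Standard income tax:
  25,000 × 12% = 3,000
  65,000 × 24% = 15,600
  132,000 × 34% = 44,880
  → 63,480

Supplementary minimum tax:
  Adjusted income: 222,000 + 42,000 + 10,000 + 53,000 = 327,000
  Exemption: 33,000 − 25% × (327,000 − 267,000) = 33,000 − 15,000 = 18,000
  Base: 327,000 − 18,000 = 309,000
  309,000 × 11% = 33,990

63,480 > 33,990, so the standard income tax governs.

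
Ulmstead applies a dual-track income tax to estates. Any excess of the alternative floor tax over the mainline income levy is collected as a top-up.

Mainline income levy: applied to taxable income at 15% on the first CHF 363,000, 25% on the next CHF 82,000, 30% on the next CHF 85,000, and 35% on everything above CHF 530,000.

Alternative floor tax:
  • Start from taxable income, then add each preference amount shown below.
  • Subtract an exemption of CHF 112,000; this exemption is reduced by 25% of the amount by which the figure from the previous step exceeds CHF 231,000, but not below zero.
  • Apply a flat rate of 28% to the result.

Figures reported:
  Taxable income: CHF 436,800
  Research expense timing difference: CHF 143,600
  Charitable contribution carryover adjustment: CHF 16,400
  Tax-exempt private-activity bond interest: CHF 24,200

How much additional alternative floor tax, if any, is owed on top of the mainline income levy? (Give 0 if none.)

CHF 96,920

Mainline income levy:
  CHF 363,000 × 15% = CHF 54,450
  CHF 73,800 × 25% = CHF 18,450
  → CHF 72,900

Alternative floor tax:
  Adjusted income: CHF 436,800 + CHF 143,600 + CHF 16,400 + CHF 24,200 = CHF 621,000
  Exemption: CHF 112,000 − 25% × (CHF 621,000 − CHF 231,000) = CHF 112,000 − CHF 97,500 = CHF 14,500
  Base: CHF 621,000 − CHF 14,500 = CHF 606,500
  CHF 606,500 × 28% = CHF 169,820

Excess of alternative floor tax over mainline income levy: CHF 169,820 − CHF 72,900 = CHF 96,920.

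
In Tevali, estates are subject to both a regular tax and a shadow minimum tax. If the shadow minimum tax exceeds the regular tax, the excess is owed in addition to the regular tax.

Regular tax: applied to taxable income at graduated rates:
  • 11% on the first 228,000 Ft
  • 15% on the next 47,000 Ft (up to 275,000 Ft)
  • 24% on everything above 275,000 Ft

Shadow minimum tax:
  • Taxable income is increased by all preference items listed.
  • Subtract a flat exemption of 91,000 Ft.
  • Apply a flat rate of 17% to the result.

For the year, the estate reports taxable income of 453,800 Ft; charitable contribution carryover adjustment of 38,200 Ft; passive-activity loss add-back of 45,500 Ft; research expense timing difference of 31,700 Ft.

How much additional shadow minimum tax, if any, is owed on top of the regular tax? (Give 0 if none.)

6,252 Ft

Shadow minimum tax:
  Adjusted income: 453,800 Ft + 38,200 Ft + 45,500 Ft + 31,700 Ft = 569,200 Ft
  Less exemption 91,000 Ft → base 478,200 Ft
  478,200 Ft × 17% = 81,294 Ft

Regular tax:
  228,000 Ft × 11% = 25,080 Ft
  47,000 Ft × 15% = 7,050 Ft
  178,800 Ft × 24% = 42,912 Ft
  → 75,042 Ft

Excess of shadow minimum tax over regular tax: 81,294 Ft − 75,042 Ft = 6,252 Ft.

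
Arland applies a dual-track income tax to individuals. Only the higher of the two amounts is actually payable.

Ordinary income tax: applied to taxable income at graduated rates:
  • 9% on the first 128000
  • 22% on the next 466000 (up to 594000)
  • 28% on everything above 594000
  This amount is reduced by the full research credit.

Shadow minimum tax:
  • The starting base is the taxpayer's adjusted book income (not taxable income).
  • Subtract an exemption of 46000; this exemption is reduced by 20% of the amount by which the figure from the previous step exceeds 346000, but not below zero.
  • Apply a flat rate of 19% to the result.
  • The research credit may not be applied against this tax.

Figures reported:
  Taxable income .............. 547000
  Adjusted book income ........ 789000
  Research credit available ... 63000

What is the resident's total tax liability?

Shadow minimum tax:
  Base (adjusted book income): 789000
  Exemption: 20% × (789000 − 346000) = 88600 ≥ 46000, so the exemption is fully phased out
  Base: 789000 − 0 = 789000
  789000 × 19% = 149910

Ordinary income tax:
  128000 × 9% = 11520
  419000 × 22% = 92180
  → 103700
  Less research credit 63000 → 40700

149910 > 40700, so the shadow minimum tax is the binding amount.

149910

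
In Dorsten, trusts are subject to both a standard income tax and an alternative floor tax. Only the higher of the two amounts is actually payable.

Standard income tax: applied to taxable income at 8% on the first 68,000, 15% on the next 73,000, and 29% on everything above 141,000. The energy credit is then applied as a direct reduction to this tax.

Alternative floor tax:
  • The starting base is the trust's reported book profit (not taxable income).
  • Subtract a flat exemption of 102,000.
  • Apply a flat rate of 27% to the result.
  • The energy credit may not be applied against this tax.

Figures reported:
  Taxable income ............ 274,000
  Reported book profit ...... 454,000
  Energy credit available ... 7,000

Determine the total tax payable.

95,040

Alternative floor tax:
  Base (reported book profit): 454,000
  Less exemption 102,000 → base 352,000
  352,000 × 27% = 95,040

Standard income tax:
  68,000 × 8% = 5,440
  73,000 × 15% = 10,950
  133,000 × 29% = 38,570
  → 54,960
  Less energy credit 7,000 → 47,960

95,040 > 47,960, so the alternative floor tax is the binding amount.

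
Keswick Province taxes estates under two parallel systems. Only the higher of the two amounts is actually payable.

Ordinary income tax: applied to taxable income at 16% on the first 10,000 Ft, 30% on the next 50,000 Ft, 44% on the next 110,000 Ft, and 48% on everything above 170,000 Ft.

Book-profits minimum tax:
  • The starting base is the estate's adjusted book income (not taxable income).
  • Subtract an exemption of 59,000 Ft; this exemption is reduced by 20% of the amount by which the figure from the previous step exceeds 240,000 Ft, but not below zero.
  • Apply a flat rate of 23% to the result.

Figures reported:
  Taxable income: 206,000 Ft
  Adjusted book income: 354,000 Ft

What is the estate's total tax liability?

Book-profits minimum tax:
  Base (adjusted book income): 354,000 Ft
  Exemption: 59,000 Ft − 20% × (354,000 Ft − 240,000 Ft) = 59,000 Ft − 22,800 Ft = 36,200 Ft
  Base: 354,000 Ft − 36,200 Ft = 317,800 Ft
  317,800 Ft × 23% = 73,094 Ft

Ordinary income tax:
  10,000 Ft × 16% = 1,600 Ft
  50,000 Ft × 30% = 15,000 Ft
  110,000 Ft × 44% = 48,400 Ft
  36,000 Ft × 48% = 17,280 Ft
  → 82,280 Ft

82,280 Ft > 73,094 Ft, so the ordinary income tax governs.

82,280 Ft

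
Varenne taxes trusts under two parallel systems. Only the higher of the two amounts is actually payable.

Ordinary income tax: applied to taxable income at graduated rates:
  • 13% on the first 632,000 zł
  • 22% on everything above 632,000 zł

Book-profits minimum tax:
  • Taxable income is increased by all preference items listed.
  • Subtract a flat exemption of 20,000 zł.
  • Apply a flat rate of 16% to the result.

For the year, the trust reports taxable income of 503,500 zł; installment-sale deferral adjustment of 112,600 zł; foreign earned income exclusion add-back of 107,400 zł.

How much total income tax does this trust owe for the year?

112,560 zł

Ordinary income tax:
  503,500 zł × 13% = 65,455 zł

Book-profits minimum tax:
  Adjusted income: 503,500 zł + 112,600 zł + 107,400 zł = 723,500 zł
  Less exemption 20,000 zł → base 703,500 zł
  703,500 zł × 16% = 112,560 zł

112,560 zł > 65,455 zł, so the book-profits minimum tax is the binding amount.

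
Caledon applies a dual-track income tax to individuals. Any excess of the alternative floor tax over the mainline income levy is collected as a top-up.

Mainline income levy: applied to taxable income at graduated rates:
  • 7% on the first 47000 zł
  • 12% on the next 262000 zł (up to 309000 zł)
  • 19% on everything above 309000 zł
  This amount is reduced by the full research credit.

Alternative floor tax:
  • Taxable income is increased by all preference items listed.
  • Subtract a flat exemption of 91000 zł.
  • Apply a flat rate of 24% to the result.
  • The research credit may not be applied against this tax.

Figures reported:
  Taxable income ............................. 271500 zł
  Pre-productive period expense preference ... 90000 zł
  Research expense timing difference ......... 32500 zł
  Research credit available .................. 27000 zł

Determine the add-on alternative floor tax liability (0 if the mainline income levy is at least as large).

Mainline income levy:
  47000 zł × 7% = 3290 zł
  224500 zł × 12% = 26940 zł
  → 30230 zł
  Less research credit 27000 zł → 3230 zł

Alternative floor tax:
  Adjusted income: 271500 zł + 90000 zł + 32500 zł = 394000 zł
  Less exemption 91000 zł → base 303000 zł
  303000 zł × 24% = 72720 zł

Excess of alternative floor tax over mainline income levy: 72720 zł − 3230 zł = 69490 zł.

69490 zł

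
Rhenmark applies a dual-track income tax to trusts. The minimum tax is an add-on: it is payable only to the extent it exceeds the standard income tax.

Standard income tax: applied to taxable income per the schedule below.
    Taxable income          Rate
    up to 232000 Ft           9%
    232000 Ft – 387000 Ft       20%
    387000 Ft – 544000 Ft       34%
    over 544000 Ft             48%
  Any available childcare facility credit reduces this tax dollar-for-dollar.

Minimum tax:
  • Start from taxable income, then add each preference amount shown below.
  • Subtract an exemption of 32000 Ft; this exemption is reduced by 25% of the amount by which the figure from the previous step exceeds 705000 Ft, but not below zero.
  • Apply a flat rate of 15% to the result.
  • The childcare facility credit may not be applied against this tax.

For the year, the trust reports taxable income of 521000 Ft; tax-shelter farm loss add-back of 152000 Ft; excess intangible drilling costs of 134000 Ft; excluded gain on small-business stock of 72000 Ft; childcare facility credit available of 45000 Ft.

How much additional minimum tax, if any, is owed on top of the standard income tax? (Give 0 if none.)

Standard income tax:
  232000 Ft × 9% = 20880 Ft
  155000 Ft × 20% = 31000 Ft
  134000 Ft × 34% = 45560 Ft
  → 97440 Ft
  Less childcare facility credit 45000 Ft → 52440 Ft

Minimum tax:
  Adjusted income: 521000 Ft + 152000 Ft + 134000 Ft + 72000 Ft = 879000 Ft
  Exemption: 25% × (879000 Ft − 705000 Ft) = 43500 Ft ≥ 32000 Ft, so the exemption is fully phased out
  Base: 879000 Ft − 0 Ft = 879000 Ft
  879000 Ft × 15% = 131850 Ft

Excess of minimum tax over standard income tax: 131850 Ft − 52440 Ft = 79410 Ft.

79410 Ft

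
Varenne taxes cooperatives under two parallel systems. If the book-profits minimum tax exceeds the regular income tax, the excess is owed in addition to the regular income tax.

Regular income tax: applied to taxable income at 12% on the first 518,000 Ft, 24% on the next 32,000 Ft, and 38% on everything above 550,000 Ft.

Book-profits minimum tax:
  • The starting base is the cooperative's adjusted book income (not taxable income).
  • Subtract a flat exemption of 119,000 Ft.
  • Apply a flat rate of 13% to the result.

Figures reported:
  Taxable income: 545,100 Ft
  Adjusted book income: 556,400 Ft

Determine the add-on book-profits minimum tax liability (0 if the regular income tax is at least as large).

Book-profits minimum tax:
  Base (adjusted book income): 556,400 Ft
  Less exemption 119,000 Ft → base 437,400 Ft
  437,400 Ft × 13% = 56,862 Ft

Regular income tax:
  518,000 Ft × 12% = 62,160 Ft
  27,100 Ft × 24% = 6,504 Ft
  → 68,664 Ft

56,862 Ft ≤ 68,664 Ft, so no add-on is due.

0 Ft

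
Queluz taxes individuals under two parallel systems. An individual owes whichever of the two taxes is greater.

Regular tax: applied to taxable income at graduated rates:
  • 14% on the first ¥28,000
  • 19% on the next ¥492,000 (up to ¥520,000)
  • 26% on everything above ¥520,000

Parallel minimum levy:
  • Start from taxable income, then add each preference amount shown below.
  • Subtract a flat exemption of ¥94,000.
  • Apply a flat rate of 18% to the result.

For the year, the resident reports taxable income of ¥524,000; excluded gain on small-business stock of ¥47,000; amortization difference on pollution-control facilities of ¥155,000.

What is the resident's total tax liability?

Parallel minimum levy:
  Adjusted income: ¥524,000 + ¥47,000 + ¥155,000 = ¥726,000
  Less exemption ¥94,000 → base ¥632,000
  ¥632,000 × 18% = ¥113,760

Regular tax:
  ¥28,000 × 14% = ¥3,920
  ¥492,000 × 19% = ¥93,480
  ¥4,000 × 26% = ¥1,040
  → ¥98,440

¥113,760 > ¥98,440, so the parallel minimum levy is the binding amount.

¥113,760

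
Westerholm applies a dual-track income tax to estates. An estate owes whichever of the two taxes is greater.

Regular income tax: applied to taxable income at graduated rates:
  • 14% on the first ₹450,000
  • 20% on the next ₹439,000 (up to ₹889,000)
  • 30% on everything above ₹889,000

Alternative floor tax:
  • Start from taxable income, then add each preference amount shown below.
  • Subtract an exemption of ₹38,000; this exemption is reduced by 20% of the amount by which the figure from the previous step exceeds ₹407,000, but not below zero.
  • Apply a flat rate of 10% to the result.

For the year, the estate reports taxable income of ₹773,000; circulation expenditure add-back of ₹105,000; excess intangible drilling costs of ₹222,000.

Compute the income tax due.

Regular income tax:
  ₹450,000 × 14% = ₹63,000
  ₹323,000 × 20% = ₹64,600
  → ₹127,600

Alternative floor tax:
  Adjusted income: ₹773,000 + ₹105,000 + ₹222,000 = ₹1,100,000
  Exemption: 20% × (₹1,100,000 − ₹407,000) = ₹138,600 ≥ ₹38,000, so the exemption is fully phased out
  Base: ₹1,100,000 − ₹0 = ₹1,100,000
  ₹1,100,000 × 10% = ₹110,000

₹127,600 > ₹110,000, so the regular income tax governs.

₹127,600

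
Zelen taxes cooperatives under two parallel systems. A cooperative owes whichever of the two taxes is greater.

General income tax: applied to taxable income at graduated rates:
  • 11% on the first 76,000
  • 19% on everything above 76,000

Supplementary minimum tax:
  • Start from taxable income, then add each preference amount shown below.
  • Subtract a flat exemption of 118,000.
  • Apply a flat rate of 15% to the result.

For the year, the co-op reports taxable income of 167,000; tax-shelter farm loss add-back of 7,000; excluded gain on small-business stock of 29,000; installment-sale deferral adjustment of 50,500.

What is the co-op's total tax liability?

25,650

Supplementary minimum tax:
  Adjusted income: 167,000 + 7,000 + 29,000 + 50,500 = 253,500
  Less exemption 118,000 → base 135,500
  135,500 × 15% = 20,325

General income tax:
  76,000 × 11% = 8,360
  91,000 × 19% = 17,290
  → 25,650

25,650 > 20,325, so the general income tax governs.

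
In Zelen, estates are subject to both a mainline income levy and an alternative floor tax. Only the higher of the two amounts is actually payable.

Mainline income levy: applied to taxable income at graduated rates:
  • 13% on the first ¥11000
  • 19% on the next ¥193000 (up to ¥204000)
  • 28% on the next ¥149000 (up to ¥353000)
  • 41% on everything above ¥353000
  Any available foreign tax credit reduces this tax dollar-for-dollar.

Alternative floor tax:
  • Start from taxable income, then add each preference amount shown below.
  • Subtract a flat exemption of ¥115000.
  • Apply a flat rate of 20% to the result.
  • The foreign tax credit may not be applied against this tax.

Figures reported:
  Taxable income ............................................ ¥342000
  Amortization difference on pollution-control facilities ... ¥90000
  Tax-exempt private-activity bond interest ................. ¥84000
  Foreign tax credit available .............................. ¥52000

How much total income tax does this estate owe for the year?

¥80200

Alternative floor tax:
  Adjusted income: ¥342000 + ¥90000 + ¥84000 = ¥516000
  Less exemption ¥115000 → base ¥401000
  ¥401000 × 20% = ¥80200

Mainline income levy:
  ¥11000 × 13% = ¥1430
  ¥193000 × 19% = ¥36670
  ¥138000 × 28% = ¥38640
  → ¥76740
  Less foreign tax credit ¥52000 → ¥24740

¥80200 > ¥24740, so the alternative floor tax is the binding amount.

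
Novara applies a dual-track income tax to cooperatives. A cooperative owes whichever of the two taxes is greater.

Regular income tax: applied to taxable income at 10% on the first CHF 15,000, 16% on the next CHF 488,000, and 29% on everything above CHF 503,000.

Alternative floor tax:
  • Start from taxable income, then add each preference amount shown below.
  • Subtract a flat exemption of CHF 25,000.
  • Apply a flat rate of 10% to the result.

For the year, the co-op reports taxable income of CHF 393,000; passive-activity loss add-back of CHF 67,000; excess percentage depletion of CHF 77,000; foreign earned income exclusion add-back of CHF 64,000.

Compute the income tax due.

CHF 61,980

Regular income tax:
  CHF 15,000 × 10% = CHF 1,500
  CHF 378,000 × 16% = CHF 60,480
  → CHF 61,980

Alternative floor tax:
  Adjusted income: CHF 393,000 + CHF 67,000 + CHF 77,000 + CHF 64,000 = CHF 601,000
  Less exemption CHF 25,000 → base CHF 576,000
  CHF 576,000 × 10% = CHF 57,600

CHF 61,980 > CHF 57,600, so the regular income tax governs.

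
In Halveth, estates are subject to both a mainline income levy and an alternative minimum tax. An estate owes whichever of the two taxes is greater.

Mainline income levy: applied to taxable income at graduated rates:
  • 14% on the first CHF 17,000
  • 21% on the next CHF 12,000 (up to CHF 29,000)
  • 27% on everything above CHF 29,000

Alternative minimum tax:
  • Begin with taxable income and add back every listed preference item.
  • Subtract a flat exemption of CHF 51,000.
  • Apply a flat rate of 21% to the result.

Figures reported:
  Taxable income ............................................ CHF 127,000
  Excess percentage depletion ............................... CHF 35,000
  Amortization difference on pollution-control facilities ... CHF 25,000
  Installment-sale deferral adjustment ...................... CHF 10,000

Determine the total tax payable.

CHF 31,360

Alternative minimum tax:
  Adjusted income: CHF 127,000 + CHF 35,000 + CHF 25,000 + CHF 10,000 = CHF 197,000
  Less exemption CHF 51,000 → base CHF 146,000
  CHF 146,000 × 21% = CHF 30,660

Mainline income levy:
  CHF 17,000 × 14% = CHF 2,380
  CHF 12,000 × 21% = CHF 2,520
  CHF 98,000 × 27% = CHF 26,460
  → CHF 31,360

CHF 31,360 > CHF 30,660, so the mainline income levy governs.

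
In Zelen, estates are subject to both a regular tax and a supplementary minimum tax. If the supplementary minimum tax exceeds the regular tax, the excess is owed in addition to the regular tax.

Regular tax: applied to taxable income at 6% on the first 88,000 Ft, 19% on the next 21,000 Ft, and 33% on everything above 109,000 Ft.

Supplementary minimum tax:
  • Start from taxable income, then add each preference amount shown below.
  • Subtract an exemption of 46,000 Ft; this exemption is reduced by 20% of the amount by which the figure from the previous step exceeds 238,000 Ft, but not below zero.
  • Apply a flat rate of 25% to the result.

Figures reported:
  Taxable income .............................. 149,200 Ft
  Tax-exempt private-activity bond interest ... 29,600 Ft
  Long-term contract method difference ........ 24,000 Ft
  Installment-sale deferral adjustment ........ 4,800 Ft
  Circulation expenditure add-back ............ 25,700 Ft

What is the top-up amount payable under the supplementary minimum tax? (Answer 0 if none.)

Supplementary minimum tax:
  Adjusted income: 149,200 Ft + 29,600 Ft + 24,000 Ft + 4,800 Ft + 25,700 Ft = 233,300 Ft
  Exemption: 233,300 Ft ≤ 238,000 Ft, so full 46,000 Ft applies
  Base: 233,300 Ft − 46,000 Ft = 187,300 Ft
  187,300 Ft × 25% = 46,825 Ft

Regular tax:
  88,000 Ft × 6% = 5,280 Ft
  21,000 Ft × 19% = 3,990 Ft
  40,200 Ft × 33% = 13,266 Ft
  → 22,536 Ft

Excess of supplementary minimum tax over regular tax: 46,825 Ft − 22,536 Ft = 24,289 Ft.

24,289 Ft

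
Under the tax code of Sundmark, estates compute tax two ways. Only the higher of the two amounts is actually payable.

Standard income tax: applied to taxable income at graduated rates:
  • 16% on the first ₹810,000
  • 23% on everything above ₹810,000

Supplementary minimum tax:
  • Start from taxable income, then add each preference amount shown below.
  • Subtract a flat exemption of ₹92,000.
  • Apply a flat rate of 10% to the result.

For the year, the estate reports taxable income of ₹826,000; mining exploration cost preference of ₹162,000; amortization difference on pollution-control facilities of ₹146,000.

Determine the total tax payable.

Standard income tax:
  ₹810,000 × 16% = ₹129,600
  ₹16,000 × 23% = ₹3,680
  → ₹133,280

Supplementary minimum tax:
  Adjusted income: ₹826,000 + ₹162,000 + ₹146,000 = ₹1,134,000
  Less exemption ₹92,000 → base ₹1,042,000
  ₹1,042,000 × 10% = ₹104,200

₹133,280 > ₹104,200, so the standard income tax governs.

₹133,280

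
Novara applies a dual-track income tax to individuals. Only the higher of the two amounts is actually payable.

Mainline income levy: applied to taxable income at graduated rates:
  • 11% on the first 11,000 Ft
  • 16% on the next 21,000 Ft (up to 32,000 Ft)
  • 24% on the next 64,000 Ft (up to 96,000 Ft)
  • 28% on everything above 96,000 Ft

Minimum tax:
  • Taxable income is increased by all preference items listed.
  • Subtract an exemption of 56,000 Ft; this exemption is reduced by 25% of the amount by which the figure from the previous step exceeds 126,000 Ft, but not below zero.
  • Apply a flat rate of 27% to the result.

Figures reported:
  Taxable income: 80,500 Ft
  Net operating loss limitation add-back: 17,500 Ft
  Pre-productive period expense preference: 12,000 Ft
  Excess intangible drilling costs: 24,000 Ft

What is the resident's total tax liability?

21,600 Ft

Minimum tax:
  Adjusted income: 80,500 Ft + 17,500 Ft + 12,000 Ft + 24,000 Ft = 134,000 Ft
  Exemption: 56,000 Ft − 25% × (134,000 Ft − 126,000 Ft) = 56,000 Ft − 2,000 Ft = 54,000 Ft
  Base: 134,000 Ft − 54,000 Ft = 80,000 Ft
  80,000 Ft × 27% = 21,600 Ft

Mainline income levy:
  11,000 Ft × 11% = 1,210 Ft
  21,000 Ft × 16% = 3,360 Ft
  48,500 Ft × 24% = 11,640 Ft
  → 16,210 Ft

21,600 Ft > 16,210 Ft, so the minimum tax is the binding amount.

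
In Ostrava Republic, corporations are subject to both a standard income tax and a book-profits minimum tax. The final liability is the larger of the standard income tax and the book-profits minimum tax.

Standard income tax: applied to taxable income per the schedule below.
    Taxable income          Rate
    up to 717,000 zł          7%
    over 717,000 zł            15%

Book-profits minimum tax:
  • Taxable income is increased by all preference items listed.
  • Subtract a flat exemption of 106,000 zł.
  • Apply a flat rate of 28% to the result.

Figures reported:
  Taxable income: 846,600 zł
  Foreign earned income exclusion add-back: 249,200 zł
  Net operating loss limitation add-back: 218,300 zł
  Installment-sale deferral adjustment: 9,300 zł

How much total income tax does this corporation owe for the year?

Book-profits minimum tax:
  Adjusted income: 846,600 zł + 249,200 zł + 218,300 zł + 9,300 zł = 1,323,400 zł
  Less exemption 106,000 zł → base 1,217,400 zł
  1,217,400 zł × 28% = 340,872 zł

Standard income tax:
  717,000 zł × 7% = 50,190 zł
  129,600 zł × 15% = 19,440 zł
  → 69,630 zł

340,872 zł > 69,630 zł, so the book-profits minimum tax is the binding amount.

340,872 zł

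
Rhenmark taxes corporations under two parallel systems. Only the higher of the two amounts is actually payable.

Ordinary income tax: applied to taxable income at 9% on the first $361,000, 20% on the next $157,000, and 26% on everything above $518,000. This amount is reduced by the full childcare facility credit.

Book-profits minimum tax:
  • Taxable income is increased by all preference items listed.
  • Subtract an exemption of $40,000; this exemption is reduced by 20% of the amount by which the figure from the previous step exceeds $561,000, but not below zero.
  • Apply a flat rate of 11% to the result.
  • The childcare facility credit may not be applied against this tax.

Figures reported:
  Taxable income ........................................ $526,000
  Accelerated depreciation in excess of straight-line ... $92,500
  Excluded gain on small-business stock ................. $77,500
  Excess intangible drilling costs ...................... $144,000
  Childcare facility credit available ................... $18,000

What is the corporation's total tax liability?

Book-profits minimum tax:
  Adjusted income: $526,000 + $92,500 + $77,500 + $144,000 = $840,000
  Exemption: 20% × ($840,000 − $561,000) = $55,800 ≥ $40,000, so the exemption is fully phased out
  Base: $840,000 − $0 = $840,000
  $840,000 × 11% = $92,400

Ordinary income tax:
  $361,000 × 9% = $32,490
  $157,000 × 20% = $31,400
  $8,000 × 26% = $2,080
  → $65,970
  Less childcare facility credit $18,000 → $47,970

$92,400 > $47,970, so the book-profits minimum tax is the binding amount.

$92,400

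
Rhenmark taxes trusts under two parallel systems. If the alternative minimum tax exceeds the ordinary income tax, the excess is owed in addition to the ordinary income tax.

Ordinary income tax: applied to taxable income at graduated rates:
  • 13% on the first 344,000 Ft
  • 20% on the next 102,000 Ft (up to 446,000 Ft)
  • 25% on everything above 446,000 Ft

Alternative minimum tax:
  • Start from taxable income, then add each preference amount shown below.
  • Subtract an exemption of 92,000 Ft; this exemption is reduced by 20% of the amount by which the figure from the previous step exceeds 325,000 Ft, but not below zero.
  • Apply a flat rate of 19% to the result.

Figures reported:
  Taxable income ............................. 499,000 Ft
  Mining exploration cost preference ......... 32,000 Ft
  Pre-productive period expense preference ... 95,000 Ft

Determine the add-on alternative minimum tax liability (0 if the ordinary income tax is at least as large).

Ordinary income tax:
  344,000 Ft × 13% = 44,720 Ft
  102,000 Ft × 20% = 20,400 Ft
  53,000 Ft × 25% = 13,250 Ft
  → 78,370 Ft

Alternative minimum tax:
  Adjusted income: 499,000 Ft + 32,000 Ft + 95,000 Ft = 626,000 Ft
  Exemption: 92,000 Ft − 20% × (626,000 Ft − 325,000 Ft) = 92,000 Ft − 60,200 Ft = 31,800 Ft
  Base: 626,000 Ft − 31,800 Ft = 594,200 Ft
  594,200 Ft × 19% = 112,898 Ft

Excess of alternative minimum tax over ordinary income tax: 112,898 Ft − 78,370 Ft = 34,528 Ft.

34,528 Ft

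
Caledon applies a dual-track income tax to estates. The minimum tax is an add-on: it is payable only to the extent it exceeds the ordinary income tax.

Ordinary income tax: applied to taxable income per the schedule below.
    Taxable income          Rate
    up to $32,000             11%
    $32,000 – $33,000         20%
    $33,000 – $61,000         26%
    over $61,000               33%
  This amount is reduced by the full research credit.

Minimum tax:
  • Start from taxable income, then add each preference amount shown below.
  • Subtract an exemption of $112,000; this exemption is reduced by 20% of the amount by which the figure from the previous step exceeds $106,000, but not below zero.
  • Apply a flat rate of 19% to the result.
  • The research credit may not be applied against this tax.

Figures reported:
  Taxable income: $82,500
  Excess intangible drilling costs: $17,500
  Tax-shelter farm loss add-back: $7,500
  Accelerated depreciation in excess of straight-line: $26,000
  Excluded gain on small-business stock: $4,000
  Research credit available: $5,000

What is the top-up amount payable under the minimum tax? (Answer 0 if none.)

Minimum tax:
  Adjusted income: $82,500 + $17,500 + $7,500 + $26,000 + $4,000 = $137,500
  Exemption: $112,000 − 20% × ($137,500 − $106,000) = $112,000 − $6,300 = $105,700
  Base: $137,500 − $105,700 = $31,800
  $31,800 × 19% = $6,042

Ordinary income tax:
  $32,000 × 11% = $3,520
  $1,000 × 20% = $200
  $28,000 × 26% = $7,280
  $21,500 × 33% = $7,095
  → $18,095
  Less research credit $5,000 → $13,095

$6,042 ≤ $13,095, so no add-on is due.

$0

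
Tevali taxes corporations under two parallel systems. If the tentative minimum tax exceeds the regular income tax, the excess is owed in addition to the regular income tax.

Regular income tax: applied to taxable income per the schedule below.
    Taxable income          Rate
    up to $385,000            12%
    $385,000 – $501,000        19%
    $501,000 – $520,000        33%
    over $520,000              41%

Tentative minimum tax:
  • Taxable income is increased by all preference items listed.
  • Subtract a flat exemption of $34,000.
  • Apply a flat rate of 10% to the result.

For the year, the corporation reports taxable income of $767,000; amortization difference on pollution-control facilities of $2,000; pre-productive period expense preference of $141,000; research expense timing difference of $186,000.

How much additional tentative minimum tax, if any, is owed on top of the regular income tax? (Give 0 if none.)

Tentative minimum tax:
  Adjusted income: $767,000 + $2,000 + $141,000 + $186,000 = $1,096,000
  Less exemption $34,000 → base $1,062,000
  $1,062,000 × 10% = $106,200

Regular income tax:
  $385,000 × 12% = $46,200
  $116,000 × 19% = $22,040
  $19,000 × 33% = $6,270
  $247,000 × 41% = $101,270
  → $175,780

$106,200 ≤ $175,780, so no add-on is due.

$0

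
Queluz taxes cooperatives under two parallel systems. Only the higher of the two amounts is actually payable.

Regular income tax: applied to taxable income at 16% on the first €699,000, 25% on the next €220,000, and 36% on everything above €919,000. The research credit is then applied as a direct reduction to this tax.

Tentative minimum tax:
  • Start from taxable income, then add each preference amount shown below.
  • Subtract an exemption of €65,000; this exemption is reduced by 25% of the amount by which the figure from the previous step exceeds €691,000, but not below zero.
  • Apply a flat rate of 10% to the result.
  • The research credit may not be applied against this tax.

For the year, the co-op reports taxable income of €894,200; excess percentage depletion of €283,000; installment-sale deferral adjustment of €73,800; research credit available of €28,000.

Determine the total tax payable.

€132,640

Tentative minimum tax:
  Adjusted income: €894,200 + €283,000 + €73,800 = €1,251,000
  Exemption: 25% × (€1,251,000 − €691,000) = €140,000 ≥ €65,000, so the exemption is fully phased out
  Base: €1,251,000 − €0 = €1,251,000
  €1,251,000 × 10% = €125,100

Regular income tax:
  €699,000 × 16% = €111,840
  €195,200 × 25% = €48,800
  → €160,640
  Less research credit €28,000 → €132,640

€132,640 > €125,100, so the regular income tax governs.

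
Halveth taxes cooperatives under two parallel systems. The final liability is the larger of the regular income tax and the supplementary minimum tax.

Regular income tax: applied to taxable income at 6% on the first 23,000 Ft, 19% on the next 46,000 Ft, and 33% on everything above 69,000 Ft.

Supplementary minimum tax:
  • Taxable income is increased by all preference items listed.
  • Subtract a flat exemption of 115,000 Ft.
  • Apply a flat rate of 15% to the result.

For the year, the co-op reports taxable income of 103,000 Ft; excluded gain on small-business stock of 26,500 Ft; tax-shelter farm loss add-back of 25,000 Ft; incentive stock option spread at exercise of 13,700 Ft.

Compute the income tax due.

Supplementary minimum tax:
  Adjusted income: 103,000 Ft + 26,500 Ft + 25,000 Ft + 13,700 Ft = 168,200 Ft
  Less exemption 115,000 Ft → base 53,200 Ft
  53,200 Ft × 15% = 7,980 Ft

Regular income tax:
  23,000 Ft × 6% = 1,380 Ft
  46,000 Ft × 19% = 8,740 Ft
  34,000 Ft × 33% = 11,220 Ft
  → 21,340 Ft

21,340 Ft > 7,980 Ft, so the regular income tax governs.

21,340 Ft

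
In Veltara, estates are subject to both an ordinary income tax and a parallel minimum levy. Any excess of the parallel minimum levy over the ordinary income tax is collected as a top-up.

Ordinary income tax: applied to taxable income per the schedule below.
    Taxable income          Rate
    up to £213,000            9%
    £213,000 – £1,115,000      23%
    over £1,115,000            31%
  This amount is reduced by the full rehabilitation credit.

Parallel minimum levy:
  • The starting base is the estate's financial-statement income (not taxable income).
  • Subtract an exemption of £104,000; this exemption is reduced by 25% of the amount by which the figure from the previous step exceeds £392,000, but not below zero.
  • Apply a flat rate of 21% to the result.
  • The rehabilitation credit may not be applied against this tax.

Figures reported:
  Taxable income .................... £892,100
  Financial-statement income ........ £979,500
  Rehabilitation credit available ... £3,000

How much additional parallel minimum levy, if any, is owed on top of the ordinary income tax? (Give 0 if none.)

Parallel minimum levy:
  Base (financial-statement income): £979,500
  Exemption: 25% × (£979,500 − £392,000) = £146,875 ≥ £104,000, so the exemption is fully phased out
  Base: £979,500 − £0 = £979,500
  £979,500 × 21% = £205,695

Ordinary income tax:
  £213,000 × 9% = £19,170
  £679,100 × 23% = £156,193
  → £175,363
  Less rehabilitation credit £3,000 → £172,363

Excess of parallel minimum levy over ordinary income tax: £205,695 − £172,363 = £33,332.

£33,332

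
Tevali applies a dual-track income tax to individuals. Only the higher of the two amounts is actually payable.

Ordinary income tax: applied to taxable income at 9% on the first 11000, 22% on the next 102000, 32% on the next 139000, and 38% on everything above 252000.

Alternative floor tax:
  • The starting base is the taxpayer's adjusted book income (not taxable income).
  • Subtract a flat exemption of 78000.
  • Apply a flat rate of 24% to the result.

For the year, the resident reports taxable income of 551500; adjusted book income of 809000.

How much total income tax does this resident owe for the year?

181720

Alternative floor tax:
  Base (adjusted book income): 809000
  Less exemption 78000 → base 731000
  731000 × 24% = 175440

Ordinary income tax:
  11000 × 9% = 990
  102000 × 22% = 22440
  139000 × 32% = 44480
  299500 × 38% = 113810
  → 181720

181720 > 175440, so the ordinary income tax governs.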